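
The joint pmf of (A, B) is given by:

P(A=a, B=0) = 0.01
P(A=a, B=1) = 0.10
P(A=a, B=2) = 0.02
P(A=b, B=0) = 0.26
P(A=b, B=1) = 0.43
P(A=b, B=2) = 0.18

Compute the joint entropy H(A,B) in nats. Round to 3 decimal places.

H(A,B) = −Σ p(x,y)·ln p(x,y) over all 6 cells.
  cell (a,0): −0.01·ln0.01 = 0.0461
  cell (a,1): −0.10·ln0.10 = 0.2303
  cell (a,2): −0.02·ln0.02 = 0.0782
  cell (b,0): −0.26·ln0.26 = 0.3502
  cell (b,1): −0.43·ln0.43 = 0.3629
  cell (b,2): −0.18·ln0.18 = 0.3087
Sum = 1.376 nats.

1.376 nats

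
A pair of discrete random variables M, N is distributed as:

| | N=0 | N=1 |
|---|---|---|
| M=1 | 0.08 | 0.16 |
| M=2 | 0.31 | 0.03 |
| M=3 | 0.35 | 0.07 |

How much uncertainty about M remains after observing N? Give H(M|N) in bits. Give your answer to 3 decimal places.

Chain rule: H(M|N) = H(M,N) − H(N).
Marginals: p(M) = (0.2400, 0.3400, 0.4200), p(N) = (0.7400, 0.2600).
H(M,N) = 2.1887 bits; H(N) = 0.8267 bits.
H(M|N) = 2.1887 − 0.8267 = 1.362 bits.

1.362 bits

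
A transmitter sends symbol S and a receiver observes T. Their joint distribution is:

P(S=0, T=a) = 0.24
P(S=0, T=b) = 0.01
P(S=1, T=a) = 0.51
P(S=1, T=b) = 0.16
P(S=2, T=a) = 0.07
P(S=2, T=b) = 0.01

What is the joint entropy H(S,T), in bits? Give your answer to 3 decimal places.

1.814 bits

H(S,T) = −Σ p(x,y)·log₂ p(x,y) over all 6 cells.
  cell (0,a): −0.24·log₂0.24 = 0.4941
  cell (0,b): −0.01·log₂0.01 = 0.0664
  cell (1,a): −0.51·log₂0.51 = 0.4954
  cell (1,b): −0.16·log₂0.16 = 0.4230
  cell (2,a): −0.07·log₂0.07 = 0.2686
  cell (2,b): −0.01·log₂0.01 = 0.0664
Sum = 1.814 bits.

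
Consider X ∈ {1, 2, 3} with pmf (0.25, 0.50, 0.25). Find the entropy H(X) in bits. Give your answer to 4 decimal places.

1.5000 bits

H(X) = −Σ p·log₂ p.
  −(0.25)·log₂(0.25) = 0.50000
  −(0.50)·log₂(0.50) = 0.50000
  −(0.25)·log₂(0.25) = 0.50000
Sum: 0.50000 + 0.50000 + 0.50000 = 1.5000 bits.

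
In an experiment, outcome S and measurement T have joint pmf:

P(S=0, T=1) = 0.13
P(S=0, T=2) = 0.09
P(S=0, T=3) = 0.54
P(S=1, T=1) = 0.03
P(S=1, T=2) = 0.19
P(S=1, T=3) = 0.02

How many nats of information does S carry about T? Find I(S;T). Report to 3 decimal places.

Marginals: p(S) = (0.7600, 0.2400), p(T) = (0.1600, 0.2800, 0.5600).
I(S;T) = Σ p(x,y)·ln[p(x,y)/(p(x)p(y))].
  (0,1): 0.13·ln(1.0691) = 0.0087
  (0,2): 0.09·ln(0.4229) = -0.0774
  (0,3): 0.54·ln(1.2688) = 0.1286
  (1,1): 0.03·ln(0.7812) = -0.0074
  (1,2): 0.19·ln(2.8274) = 0.1975
  (1,3): 0.02·ln(0.1488) = -0.0381
Sum = 0.212 nats.

0.212 nats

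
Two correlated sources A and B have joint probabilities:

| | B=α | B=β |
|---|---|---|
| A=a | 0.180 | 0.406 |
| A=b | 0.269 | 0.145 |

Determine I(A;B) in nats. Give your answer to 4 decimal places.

0.0584 nats

Marginals: p(A) = (0.5860, 0.4140), p(B) = (0.4490, 0.5510).
I(A;B) = H(A) + H(B) − H(A,B).
H(A) = 0.6783, H(B) = 0.6879, H(A,B) = 1.3078.
I(A;B) = 0.6783 + 0.6879 − 1.3078 = 0.0584 nats.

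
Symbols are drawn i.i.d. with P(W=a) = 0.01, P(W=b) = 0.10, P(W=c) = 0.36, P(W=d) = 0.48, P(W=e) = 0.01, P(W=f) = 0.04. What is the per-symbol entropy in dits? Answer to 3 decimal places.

0.509 dits

H(W) = −Σ p·log₁₀ p.
  −(0.01)·log₁₀(0.01) = 0.0200
  −(0.10)·log₁₀(0.10) = 0.1000
  −(0.36)·log₁₀(0.36) = 0.1597
  −(0.48)·log₁₀(0.48) = 0.1530
  −(0.01)·log₁₀(0.01) = 0.0200
  −(0.04)·log₁₀(0.04) = 0.0559
Sum: 0.0200 + 0.1000 + 0.1597 + 0.1530 + 0.0200 + 0.0559 = 0.509 dits.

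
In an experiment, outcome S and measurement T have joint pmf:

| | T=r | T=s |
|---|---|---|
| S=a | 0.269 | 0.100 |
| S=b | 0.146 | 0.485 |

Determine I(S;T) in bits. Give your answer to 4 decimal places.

Marginals: p(S) = (0.3690, 0.6310), p(T) = (0.4150, 0.5850).
I(S;T) = H(S) + H(T) − H(S,T).
H(S) = 0.9499, H(T) = 0.9791, H(S,T) = 1.7534.
I(S;T) = 0.9499 + 0.9791 − 1.7534 = 0.1756 bits.

0.1756 bits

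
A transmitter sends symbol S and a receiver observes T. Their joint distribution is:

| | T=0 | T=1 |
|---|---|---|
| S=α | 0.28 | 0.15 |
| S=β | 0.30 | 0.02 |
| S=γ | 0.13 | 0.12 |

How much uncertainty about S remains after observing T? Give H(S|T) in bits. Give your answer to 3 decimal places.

1.440 bits

Marginals: p(S) = (0.4300, 0.3200, 0.2500), p(T) = (0.7100, 0.2900).
H(S|T) = Σ p(T) · H(S|T=·).
  T=0: p=0.7100, H(S|T=0) = 1.5030
  T=1: p=0.2900, H(S|T=1) = 1.2848
Weighted sum = 1.440 bits.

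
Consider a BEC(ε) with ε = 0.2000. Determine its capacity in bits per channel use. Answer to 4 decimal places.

Binary erasure channel: capacity C = 1 − ε.
C = 1 − 0.2000 = 0.8000 bits per channel use.

0.8000 bits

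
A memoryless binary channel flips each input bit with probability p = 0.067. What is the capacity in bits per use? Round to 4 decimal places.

0.6454 bits

Binary symmetric channel: C = 1 − h₂(ε) where h₂ is the binary entropy function.
h₂(0.067) = −0.067·log₂0.067 − 0.933·log₂0.933 = 0.3546.
C = 1 − 0.3546 = 0.6454 bits per channel use.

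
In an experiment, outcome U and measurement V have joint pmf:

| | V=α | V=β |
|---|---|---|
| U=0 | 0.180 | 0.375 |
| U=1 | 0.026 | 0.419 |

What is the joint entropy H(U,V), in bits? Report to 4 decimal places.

1.6387 bits

H(U,V) = −Σ p(x,y)·log₂ p(x,y) over all 4 cells.
  cell (0,α): −0.180·log₂0.180 = 0.44531
  cell (0,β): −0.375·log₂0.375 = 0.53064
  cell (1,α): −0.026·log₂0.026 = 0.13690
  cell (1,β): −0.419·log₂0.419 = 0.52584
Sum = 1.6387 bits.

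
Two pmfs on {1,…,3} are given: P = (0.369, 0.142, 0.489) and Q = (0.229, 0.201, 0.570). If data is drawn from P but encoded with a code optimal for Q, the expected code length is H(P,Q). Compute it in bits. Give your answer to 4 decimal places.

H(P,Q) = −Σ p·log₂ q.
  −0.369·log₂(0.229) = 0.78471
  −0.142·log₂(0.201) = 0.32869
  −0.489·log₂(0.570) = 0.39656
H(P,Q) = 1.5100 bits.

1.5100 bits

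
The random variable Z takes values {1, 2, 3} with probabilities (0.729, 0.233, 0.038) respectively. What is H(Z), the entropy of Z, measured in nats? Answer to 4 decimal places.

0.6941 nats

H(Z) = −Σ p·ln p.
  −(0.729)·ln(0.729) = 0.23042
  −(0.233)·ln(0.233) = 0.33942
  −(0.038)·ln(0.038) = 0.12427
Sum: 0.23042 + 0.33942 + 0.12427 = 0.6941 nats.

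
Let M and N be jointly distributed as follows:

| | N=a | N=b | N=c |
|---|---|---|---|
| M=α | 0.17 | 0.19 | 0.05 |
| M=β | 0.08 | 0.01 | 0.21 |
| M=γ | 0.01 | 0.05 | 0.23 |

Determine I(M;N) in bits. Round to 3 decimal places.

0.369 bits

Marginals: p(M) = (0.4100, 0.3000, 0.2900), p(N) = (0.2600, 0.2500, 0.4900).
I(M;N) = Σ p(x,y)·log₂[p(x,y)/(p(x)p(y))].
  (α,a): 0.17·log₂(1.5947) = 0.1145
  (α,b): 0.19·log₂(1.8537) = 0.1692
  (α,c): 0.05·log₂(0.2489) = -0.1003
  (β,a): 0.08·log₂(1.0256) = 0.0029
  (β,b): 0.01·log₂(0.1333) = -0.0291
  (β,c): 0.21·log₂(1.4286) = 0.1081
  (γ,a): 0.01·log₂(0.1326) = -0.0291
  (γ,b): 0.05·log₂(0.6897) = -0.0268
  (γ,c): 0.23·log₂(1.6186) = 0.1598
Sum = 0.369 bits.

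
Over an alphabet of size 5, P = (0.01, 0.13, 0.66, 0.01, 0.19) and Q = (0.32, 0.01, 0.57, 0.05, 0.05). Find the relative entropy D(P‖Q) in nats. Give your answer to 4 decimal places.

0.6331 nats

D(P‖Q) = Σ p·ln(p/q).
  0.01·ln(0.01/0.32) = -0.03466
  0.13·ln(0.13/0.01) = 0.33344
  0.66·ln(0.66/0.57) = 0.09676
  0.01·ln(0.01/0.05) = -0.01609
  0.19·ln(0.19/0.05) = 0.25365
D(P‖Q) = 0.6331 nats.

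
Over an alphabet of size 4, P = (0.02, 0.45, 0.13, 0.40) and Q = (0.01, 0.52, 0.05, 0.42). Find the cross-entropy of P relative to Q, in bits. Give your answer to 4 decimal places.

1.6199 bits

H(P,Q) = −Σ p·log₂ q.
  −0.02·log₂(0.01) = 0.13288
  −0.45·log₂(0.52) = 0.42454
  −0.13·log₂(0.05) = 0.56185
  −0.40·log₂(0.42) = 0.50062
H(P,Q) = 1.6199 bits.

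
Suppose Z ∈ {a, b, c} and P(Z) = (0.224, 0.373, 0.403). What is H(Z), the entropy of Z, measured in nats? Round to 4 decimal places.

H(Z) = −Σ p·ln p.
  −(0.224)·ln(0.224) = 0.33513
  −(0.373)·ln(0.373) = 0.36784
  −(0.403)·ln(0.403) = 0.36625
Sum: 0.33513 + 0.36784 + 0.36625 = 1.0692 nats.

1.0692 nats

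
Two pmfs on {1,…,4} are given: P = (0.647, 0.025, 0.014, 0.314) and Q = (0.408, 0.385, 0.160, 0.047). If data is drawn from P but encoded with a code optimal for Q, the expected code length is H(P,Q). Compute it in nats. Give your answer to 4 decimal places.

H(P,Q) = −Σ p·ln q.
  −0.647·ln(0.408) = 0.58003
  −0.025·ln(0.385) = 0.02386
  −0.014·ln(0.160) = 0.02566
  −0.314·ln(0.047) = 0.96009
H(P,Q) = 1.5896 nats.

1.5896 nats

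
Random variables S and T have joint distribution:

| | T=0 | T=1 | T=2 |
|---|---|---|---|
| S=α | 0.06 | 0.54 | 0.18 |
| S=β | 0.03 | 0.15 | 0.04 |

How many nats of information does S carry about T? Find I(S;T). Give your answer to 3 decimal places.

Marginals: p(S) = (0.7800, 0.2200), p(T) = (0.0900, 0.6900, 0.2200).
I(S;T) = H(S) + H(T) − H(S,T).
H(S) = 0.5269, H(T) = 0.8059, H(S,T) = 1.3287.
I(S;T) = 0.5269 + 0.8059 − 1.3287 = 0.004 nats.

0.004 nats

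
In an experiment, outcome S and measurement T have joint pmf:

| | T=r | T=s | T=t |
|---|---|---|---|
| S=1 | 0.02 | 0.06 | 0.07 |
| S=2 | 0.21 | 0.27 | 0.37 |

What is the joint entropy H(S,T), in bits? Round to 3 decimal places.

2.139 bits

H(S,T) = −Σ p(x,y)·log₂ p(x,y) over all 6 cells.
  cell (1,r): −0.02·log₂0.02 = 0.1129
  cell (1,s): −0.06·log₂0.06 = 0.2435
  cell (1,t): −0.07·log₂0.07 = 0.2686
  cell (2,r): −0.21·log₂0.21 = 0.4728
  cell (2,s): −0.27·log₂0.27 = 0.5100
  cell (2,t): −0.37·log₂0.37 = 0.5307
Sum = 2.139 bits.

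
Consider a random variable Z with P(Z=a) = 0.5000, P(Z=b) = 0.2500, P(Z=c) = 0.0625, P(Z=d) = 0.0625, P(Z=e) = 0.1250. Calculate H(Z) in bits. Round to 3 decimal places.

H(Z) = −Σ p·log₂ p.
  −(0.5000)·log₂(0.5000) = 0.5000
  −(0.2500)·log₂(0.2500) = 0.5000
  −(0.0625)·log₂(0.0625) = 0.2500
  −(0.0625)·log₂(0.0625) = 0.2500
  −(0.1250)·log₂(0.1250) = 0.3750
Sum: 0.5000 + 0.5000 + 0.2500 + 0.2500 + 0.3750 = 1.875 bits.

1.875 bits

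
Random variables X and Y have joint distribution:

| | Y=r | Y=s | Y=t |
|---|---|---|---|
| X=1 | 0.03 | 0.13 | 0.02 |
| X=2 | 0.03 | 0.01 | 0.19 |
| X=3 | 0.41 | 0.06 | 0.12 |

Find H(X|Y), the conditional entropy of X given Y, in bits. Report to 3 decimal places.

Marginals: p(X) = (0.1800, 0.2300, 0.5900), p(Y) = (0.4700, 0.2000, 0.3300).
H(X|Y) = Σ p(Y) · H(X|Y=·).
  Y=r: p=0.4700, H(X|Y=r) = 0.6786
  Y=s: p=0.2000, H(X|Y=s) = 1.1412
  Y=t: p=0.3300, H(X|Y=t) = 1.2344
Weighted sum = 0.955 bits.

0.955 bits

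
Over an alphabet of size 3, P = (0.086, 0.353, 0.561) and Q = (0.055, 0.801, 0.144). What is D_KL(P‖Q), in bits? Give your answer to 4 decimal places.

0.7388 bits

D(P‖Q) = Σ p·log₂(p/q).
  0.086·log₂(0.086/0.055) = 0.05546
  0.353·log₂(0.353/0.801) = -0.41729
  0.561·log₂(0.561/0.144) = 1.10064
D(P‖Q) = 0.7388 bits.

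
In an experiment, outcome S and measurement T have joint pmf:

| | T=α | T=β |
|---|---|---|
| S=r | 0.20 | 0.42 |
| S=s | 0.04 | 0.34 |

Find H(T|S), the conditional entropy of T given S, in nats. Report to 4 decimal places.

0.5177 nats

Marginals: p(S) = (0.6200, 0.3800), p(T) = (0.2400, 0.7600).
H(T|S) = Σ p(S) · H(T|S=·).
  S=r: p=0.6200, H(T|S=r) = 0.6288
  S=s: p=0.3800, H(T|S=s) = 0.3365
Weighted sum = 0.5177 nats.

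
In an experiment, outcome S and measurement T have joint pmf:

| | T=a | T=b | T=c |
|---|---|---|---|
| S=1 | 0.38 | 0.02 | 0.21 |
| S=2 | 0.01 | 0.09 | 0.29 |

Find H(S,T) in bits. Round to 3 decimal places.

H(S,T) = −Σ p(x,y)·log₂ p(x,y) over all 6 cells.
  cell (1,a): −0.38·log₂0.38 = 0.5305
  cell (1,b): −0.02·log₂0.02 = 0.1129
  cell (1,c): −0.21·log₂0.21 = 0.4728
  cell (2,a): −0.01·log₂0.01 = 0.0664
  cell (2,b): −0.09·log₂0.09 = 0.3127
  cell (2,c): −0.29·log₂0.29 = 0.5179
Sum = 2.013 bits.

2.013 bits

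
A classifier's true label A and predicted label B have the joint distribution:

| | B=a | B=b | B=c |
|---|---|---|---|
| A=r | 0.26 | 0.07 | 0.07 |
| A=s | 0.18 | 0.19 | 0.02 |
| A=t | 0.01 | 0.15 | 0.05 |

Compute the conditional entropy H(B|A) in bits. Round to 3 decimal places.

1.217 bits

Marginals: p(A) = (0.4000, 0.3900, 0.2100), p(B) = (0.4500, 0.4100, 0.1400).
H(B|A) = Σ p(A) · H(B|A=·).
  A=r: p=0.4000, H(B|A=r) = 1.2841
  A=s: p=0.3900, H(B|A=s) = 1.2400
  A=t: p=0.2100, H(B|A=t) = 1.0488
Weighted sum = 1.217 bits.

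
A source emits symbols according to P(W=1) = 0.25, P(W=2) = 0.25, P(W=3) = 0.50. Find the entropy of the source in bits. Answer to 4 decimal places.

1.5000 bits

H(W) = −Σ p·log₂ p.
  −(0.25)·log₂(0.25) = 0.50000
  −(0.25)·log₂(0.25) = 0.50000
  −(0.50)·log₂(0.50) = 0.50000
Sum: 0.50000 + 0.50000 + 0.50000 = 1.5000 bits.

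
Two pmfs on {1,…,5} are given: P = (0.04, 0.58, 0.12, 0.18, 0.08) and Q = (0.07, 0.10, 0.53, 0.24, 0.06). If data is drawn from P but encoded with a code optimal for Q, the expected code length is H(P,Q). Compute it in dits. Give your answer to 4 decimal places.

H(P,Q) = −Σ p·log₁₀ q.
  −0.04·log₁₀(0.07) = 0.04620
  −0.58·log₁₀(0.10) = 0.58000
  −0.12·log₁₀(0.53) = 0.03309
  −0.18·log₁₀(0.24) = 0.11156
  −0.08·log₁₀(0.06) = 0.09775
H(P,Q) = 0.8686 dits.

0.8686 dits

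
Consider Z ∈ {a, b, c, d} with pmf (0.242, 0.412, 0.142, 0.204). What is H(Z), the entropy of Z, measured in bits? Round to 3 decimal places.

H(Z) = −Σ p·log₂ p.
  −(0.242)·log₂(0.242) = 0.4954
  −(0.412)·log₂(0.412) = 0.5271
  −(0.142)·log₂(0.142) = 0.3999
  −(0.204)·log₂(0.204) = 0.4678
Sum: 0.4954 + 0.5271 + 0.3999 + 0.4678 = 1.890 bits.

1.890 bits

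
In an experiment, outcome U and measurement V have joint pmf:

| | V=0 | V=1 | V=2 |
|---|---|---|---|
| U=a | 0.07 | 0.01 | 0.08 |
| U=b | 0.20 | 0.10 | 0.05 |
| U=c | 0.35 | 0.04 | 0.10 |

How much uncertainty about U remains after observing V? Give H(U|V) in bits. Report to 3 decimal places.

Marginals: p(U) = (0.1600, 0.3500, 0.4900), p(V) = (0.6200, 0.1500, 0.2300).
H(U|V) = Σ p(V) · H(U|V=·).
  V=0: p=0.6200, H(U|V=0) = 1.3475
  V=1: p=0.1500, H(U|V=1) = 1.1589
  V=2: p=0.2300, H(U|V=2) = 1.5310
Weighted sum = 1.361 bits.

1.361 bits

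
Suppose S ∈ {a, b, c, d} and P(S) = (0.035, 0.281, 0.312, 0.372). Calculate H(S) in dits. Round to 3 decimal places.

H(S) = −Σ p·log₁₀ p.
  −(0.035)·log₁₀(0.035) = 0.0510
  −(0.281)·log₁₀(0.281) = 0.1549
  −(0.312)·log₁₀(0.312) = 0.1578
  −(0.372)·log₁₀(0.372) = 0.1598
Sum: 0.0510 + 0.1549 + 0.1578 + 0.1598 = 0.523 dits.

0.523 dits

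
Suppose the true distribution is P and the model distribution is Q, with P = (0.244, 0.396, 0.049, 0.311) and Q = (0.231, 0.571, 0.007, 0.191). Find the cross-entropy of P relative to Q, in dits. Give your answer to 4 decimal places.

H(P,Q) = −Σ p·log₁₀ q.
  −0.244·log₁₀(0.231) = 0.15528
  −0.396·log₁₀(0.571) = 0.09637
  −0.049·log₁₀(0.007) = 0.10559
  −0.311·log₁₀(0.191) = 0.22360
H(P,Q) = 0.5808 dits.

0.5808 dits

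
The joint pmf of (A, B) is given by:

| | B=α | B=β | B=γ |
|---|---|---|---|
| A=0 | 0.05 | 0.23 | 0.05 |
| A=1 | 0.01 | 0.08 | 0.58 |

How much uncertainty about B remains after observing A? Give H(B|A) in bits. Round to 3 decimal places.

Marginals: p(A) = (0.3300, 0.6700), p(B) = (0.0600, 0.3100, 0.6300).
H(B|A) = Σ p(A) · H(B|A=·).
  A=0: p=0.3300, H(B|A=0) = 1.1880
  A=1: p=0.6700, H(B|A=1) = 0.6368
Weighted sum = 0.819 bits.

0.819 bits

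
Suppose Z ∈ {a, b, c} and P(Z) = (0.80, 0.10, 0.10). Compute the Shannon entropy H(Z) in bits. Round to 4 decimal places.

H(Z) = −Σ p·log₂ p.
  −(0.80)·log₂(0.80) = 0.25754
  −(0.10)·log₂(0.10) = 0.33219
  −(0.10)·log₂(0.10) = 0.33219
Sum: 0.25754 + 0.33219 + 0.33219 = 0.9219 bits.

0.9219 bits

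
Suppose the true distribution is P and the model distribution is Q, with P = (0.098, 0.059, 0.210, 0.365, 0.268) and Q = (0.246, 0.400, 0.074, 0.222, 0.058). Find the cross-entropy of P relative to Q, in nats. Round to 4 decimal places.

H(P,Q) = −Σ p·ln q.
  −0.098·ln(0.246) = 0.13744
  −0.059·ln(0.400) = 0.05406
  −0.210·ln(0.074) = 0.54677
  −0.365·ln(0.222) = 0.54935
  −0.268·ln(0.058) = 0.76308
H(P,Q) = 2.0507 nats.

2.0507 nats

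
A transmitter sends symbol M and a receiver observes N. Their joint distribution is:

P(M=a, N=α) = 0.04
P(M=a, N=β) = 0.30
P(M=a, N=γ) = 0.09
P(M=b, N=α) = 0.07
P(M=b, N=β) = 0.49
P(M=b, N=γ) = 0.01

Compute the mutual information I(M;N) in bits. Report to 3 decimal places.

0.078 bits

Marginals: p(M) = (0.4300, 0.5700), p(N) = (0.1100, 0.7900, 0.1000).
I(M;N) = Σ p(x,y)·log₂[p(x,y)/(p(x)p(y))].
  (a,α): 0.04·log₂(0.8457) = -0.0097
  (a,β): 0.30·log₂(0.8831) = -0.0538
  (a,γ): 0.09·log₂(2.0930) = 0.0959
  (b,α): 0.07·log₂(1.1164) = 0.0111
  (b,β): 0.49·log₂(1.0882) = 0.0597
  (b,γ): 0.01·log₂(0.1754) = -0.0251
Sum = 0.078 bits.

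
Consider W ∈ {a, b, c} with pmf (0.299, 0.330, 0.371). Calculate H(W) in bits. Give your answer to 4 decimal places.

1.5793 bits

H(W) = −Σ p·log₂ p.
  −(0.299)·log₂(0.299) = 0.52079
  −(0.330)·log₂(0.330) = 0.52782
  −(0.371)·log₂(0.371) = 0.53072
Sum: 0.52079 + 0.52782 + 0.53072 = 1.5793 bits.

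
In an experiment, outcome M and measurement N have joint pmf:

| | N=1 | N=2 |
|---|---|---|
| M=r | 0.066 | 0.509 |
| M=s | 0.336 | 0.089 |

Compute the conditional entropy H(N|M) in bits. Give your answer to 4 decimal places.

0.6103 bits

Chain rule: H(N|M) = H(M,N) − H(M).
Marginals: p(M) = (0.5750, 0.4250), p(N) = (0.4020, 0.5980).
H(M,N) = 1.5940 bits; H(M) = 0.9837 bits.
H(N|M) = 1.5940 − 0.9837 = 0.6103 bits.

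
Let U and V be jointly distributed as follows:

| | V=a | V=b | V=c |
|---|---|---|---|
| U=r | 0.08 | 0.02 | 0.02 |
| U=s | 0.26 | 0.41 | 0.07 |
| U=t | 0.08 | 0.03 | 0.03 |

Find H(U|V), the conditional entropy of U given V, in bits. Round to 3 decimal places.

1.005 bits

Marginals: p(U) = (0.1200, 0.7400, 0.1400), p(V) = (0.4200, 0.4600, 0.1200).
H(U|V) = Σ p(V) · H(U|V=·).
  V=a: p=0.4200, H(U|V=a) = 1.3397
  V=b: p=0.4600, H(U|V=b) = 0.6015
  V=c: p=0.1200, H(U|V=c) = 1.3844
Weighted sum = 1.005 bits.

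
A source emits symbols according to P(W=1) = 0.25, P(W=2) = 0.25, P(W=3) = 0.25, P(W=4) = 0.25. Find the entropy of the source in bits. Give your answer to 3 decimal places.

H(W) = −Σ p·log₂ p.
  −(0.25)·log₂(0.25) = 0.5000
  −(0.25)·log₂(0.25) = 0.5000
  −(0.25)·log₂(0.25) = 0.5000
  −(0.25)·log₂(0.25) = 0.5000
Sum: 0.5000 + 0.5000 + 0.5000 + 0.5000 = 2.000 bits.

2.000 bits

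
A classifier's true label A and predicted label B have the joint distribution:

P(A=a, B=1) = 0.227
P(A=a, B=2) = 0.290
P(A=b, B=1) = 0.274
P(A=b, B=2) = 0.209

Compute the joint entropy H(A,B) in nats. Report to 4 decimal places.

1.3775 nats

H(A,B) = −Σ p(x,y)·ln p(x,y) over all 4 cells.
  cell (a,1): −0.227·ln0.227 = 0.33660
  cell (a,2): −0.290·ln0.290 = 0.35898
  cell (b,1): −0.274·ln0.274 = 0.35473
  cell (b,2): −0.209·ln0.209 = 0.32717
Sum = 1.3775 nats.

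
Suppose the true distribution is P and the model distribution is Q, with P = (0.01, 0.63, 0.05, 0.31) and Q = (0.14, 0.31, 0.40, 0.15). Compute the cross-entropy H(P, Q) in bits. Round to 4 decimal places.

H(P,Q) = −Σ p·log₂ q.
  −0.01·log₂(0.14) = 0.02837
  −0.63·log₂(0.31) = 1.06449
  −0.05·log₂(0.40) = 0.06610
  −0.31·log₂(0.15) = 0.84846
H(P,Q) = 2.0074 bits.

2.0074 bits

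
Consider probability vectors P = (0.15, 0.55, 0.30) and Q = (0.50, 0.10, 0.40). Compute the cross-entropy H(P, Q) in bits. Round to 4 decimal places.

2.3736 bits

H(P,Q) = −Σ p·log₂ q.
  −0.15·log₂(0.50) = 0.15000
  −0.55·log₂(0.10) = 1.82706
  −0.30·log₂(0.40) = 0.39658
H(P,Q) = 2.3736 bits.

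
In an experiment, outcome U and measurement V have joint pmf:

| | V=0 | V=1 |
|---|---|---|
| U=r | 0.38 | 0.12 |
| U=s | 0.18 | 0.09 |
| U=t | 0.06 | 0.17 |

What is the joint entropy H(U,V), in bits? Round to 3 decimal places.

H(U,V) = −Σ p(x,y)·log₂ p(x,y) over all 6 cells.
  cell (r,0): −0.38·log₂0.38 = 0.5305
  cell (r,1): −0.12·log₂0.12 = 0.3671
  cell (s,0): −0.18·log₂0.18 = 0.4453
  cell (s,1): −0.09·log₂0.09 = 0.3127
  cell (t,0): −0.06·log₂0.06 = 0.2435
  cell (t,1): −0.17·log₂0.17 = 0.4346
Sum = 2.334 bits.

2.334 bits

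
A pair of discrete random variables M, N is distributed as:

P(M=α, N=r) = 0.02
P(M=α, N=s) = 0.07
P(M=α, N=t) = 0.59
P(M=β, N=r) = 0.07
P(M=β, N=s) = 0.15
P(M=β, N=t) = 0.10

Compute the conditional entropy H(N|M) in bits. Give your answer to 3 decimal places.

Chain rule: H(N|M) = H(M,N) − H(M).
Marginals: p(M) = (0.6800, 0.3200), p(N) = (0.0900, 0.2200, 0.6900).
H(M,N) = 1.8418 bits; H(M) = 0.9044 bits.
H(N|M) = 1.8418 − 0.9044 = 0.937 bits.

0.937 bits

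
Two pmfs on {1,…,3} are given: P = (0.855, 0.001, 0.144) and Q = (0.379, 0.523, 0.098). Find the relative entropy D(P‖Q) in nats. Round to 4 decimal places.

D(P‖Q) = Σ p·ln(p/q).
  0.855·ln(0.855/0.379) = 0.69560
  0.001·ln(0.001/0.523) = -0.00626
  0.144·ln(0.144/0.098) = 0.05542
D(P‖Q) = 0.7448 nats.

0.7448 nats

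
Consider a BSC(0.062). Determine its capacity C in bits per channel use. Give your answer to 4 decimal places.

Binary symmetric channel: C = 1 − h₂(ε) where h₂ is the binary entropy function.
h₂(0.062) = −0.062·log₂0.062 − 0.938·log₂0.938 = 0.3353.
C = 1 − 0.3353 = 0.6647 bits per channel use.

0.6647 bits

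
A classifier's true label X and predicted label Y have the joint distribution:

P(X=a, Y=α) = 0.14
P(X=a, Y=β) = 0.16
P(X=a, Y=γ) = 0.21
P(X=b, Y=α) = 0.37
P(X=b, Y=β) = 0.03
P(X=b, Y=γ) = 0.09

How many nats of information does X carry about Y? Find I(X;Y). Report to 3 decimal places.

0.127 nats

Marginals: p(X) = (0.5100, 0.4900), p(Y) = (0.5100, 0.1900, 0.3000).
I(X;Y) = H(X) + H(Y) − H(X,Y).
H(X) = 0.6929, H(Y) = 1.0201, H(X,Y) = 1.5860.
I(X;Y) = 0.6929 + 1.0201 − 1.5860 = 0.127 nats.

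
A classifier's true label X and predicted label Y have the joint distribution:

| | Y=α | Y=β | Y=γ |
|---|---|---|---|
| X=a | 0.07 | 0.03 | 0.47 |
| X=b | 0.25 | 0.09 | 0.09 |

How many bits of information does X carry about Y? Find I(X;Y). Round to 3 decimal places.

Marginals: p(X) = (0.5700, 0.4300), p(Y) = (0.3200, 0.1200, 0.5600).
I(X;Y) = H(X) + H(Y) − H(X,Y).
H(X) = 0.9858, H(Y) = 1.3615, H(X,Y) = 2.0576.
I(X;Y) = 0.9858 + 1.3615 − 2.0576 = 0.290 bits.

0.290 bits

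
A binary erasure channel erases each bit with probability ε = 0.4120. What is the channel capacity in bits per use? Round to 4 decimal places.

Binary erasure channel: capacity C = 1 − ε.
C = 1 − 0.4120 = 0.5880 bits per channel use.

0.5880 bits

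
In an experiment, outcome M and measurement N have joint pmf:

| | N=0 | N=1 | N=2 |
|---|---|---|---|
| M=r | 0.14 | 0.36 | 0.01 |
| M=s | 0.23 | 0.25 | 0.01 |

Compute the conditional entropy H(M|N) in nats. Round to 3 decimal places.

0.672 nats

Marginals: p(M) = (0.5100, 0.4900), p(N) = (0.3700, 0.6100, 0.0200).
H(M|N) = Σ p(N) · H(M|N=·).
  N=0: p=0.3700, H(M|N=0) = 0.6633
  N=1: p=0.6100, H(M|N=1) = 0.6768
  N=2: p=0.0200, H(M|N=2) = 0.6931
Weighted sum = 0.672 nats.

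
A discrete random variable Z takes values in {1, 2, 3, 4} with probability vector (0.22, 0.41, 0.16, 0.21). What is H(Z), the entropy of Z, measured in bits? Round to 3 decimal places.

H(Z) = −Σ p·log₂ p.
  −(0.22)·log₂(0.22) = 0.4806
  −(0.41)·log₂(0.41) = 0.5274
  −(0.16)·log₂(0.16) = 0.4230
  −(0.21)·log₂(0.21) = 0.4728
Sum: 0.4806 + 0.5274 + 0.4230 + 0.4728 = 1.904 bits.

1.904 bits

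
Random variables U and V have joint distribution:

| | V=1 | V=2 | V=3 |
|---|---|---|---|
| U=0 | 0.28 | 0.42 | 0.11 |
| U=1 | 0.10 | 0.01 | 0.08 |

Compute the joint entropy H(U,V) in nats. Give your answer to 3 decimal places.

1.442 nats

H(U,V) = −Σ p(x,y)·ln p(x,y) over all 6 cells.
  cell (0,1): −0.28·ln0.28 = 0.3564
  cell (0,2): −0.42·ln0.42 = 0.3644
  cell (0,3): −0.11·ln0.11 = 0.2428
  cell (1,1): −0.10·ln0.10 = 0.2303
  cell (1,2): −0.01·ln0.01 = 0.0461
  cell (1,3): −0.08·ln0.08 = 0.2021
Sum = 1.442 nats.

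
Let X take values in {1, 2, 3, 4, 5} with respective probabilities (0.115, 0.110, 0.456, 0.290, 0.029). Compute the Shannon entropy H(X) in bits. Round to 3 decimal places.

1.892 bits

H(X) = −Σ p·log₂ p.
  −(0.115)·log₂(0.115) = 0.3588
  −(0.110)·log₂(0.110) = 0.3503
  −(0.456)·log₂(0.456) = 0.5166
  −(0.290)·log₂(0.290) = 0.5179
  −(0.029)·log₂(0.029) = 0.1481
Sum: 0.3588 + 0.3503 + 0.5166 + 0.5179 + 0.1481 = 1.892 bits.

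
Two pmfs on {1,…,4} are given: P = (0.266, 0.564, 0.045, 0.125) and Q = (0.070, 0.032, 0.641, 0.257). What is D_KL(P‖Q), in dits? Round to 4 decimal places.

0.7660 dits

D(P‖Q) = Σ p·log₁₀(p/q).
  0.266·log₁₀(0.266/0.070) = 0.15422
  0.564·log₁₀(0.564/0.032) = 0.70282
  0.045·log₁₀(0.045/0.641) = -0.05191
  0.125·log₁₀(0.125/0.257) = -0.03913
D(P‖Q) = 0.7660 dits.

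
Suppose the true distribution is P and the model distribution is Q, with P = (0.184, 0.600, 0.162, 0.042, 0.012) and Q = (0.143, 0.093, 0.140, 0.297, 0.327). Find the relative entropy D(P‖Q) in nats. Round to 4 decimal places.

D(P‖Q) = Σ p·ln(p/q).
  0.184·ln(0.184/0.143) = 0.04638
  0.600·ln(0.600/0.093) = 1.11860
  0.162·ln(0.162/0.140) = 0.02364
  0.042·ln(0.042/0.297) = -0.08215
  0.012·ln(0.012/0.327) = -0.03966
D(P‖Q) = 1.0668 nats.

1.0668 nats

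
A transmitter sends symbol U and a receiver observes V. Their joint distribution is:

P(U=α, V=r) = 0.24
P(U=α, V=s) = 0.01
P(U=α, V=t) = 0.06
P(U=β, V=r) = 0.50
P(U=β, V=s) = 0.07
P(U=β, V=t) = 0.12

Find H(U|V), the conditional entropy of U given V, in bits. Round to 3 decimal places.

0.881 bits

Marginals: p(U) = (0.3100, 0.6900), p(V) = (0.7400, 0.0800, 0.1800).
H(U|V) = Σ p(V) · H(U|V=·).
  V=r: p=0.7400, H(U|V=r) = 0.9090
  V=s: p=0.0800, H(U|V=s) = 0.5436
  V=t: p=0.1800, H(U|V=t) = 0.9183
Weighted sum = 0.881 bits.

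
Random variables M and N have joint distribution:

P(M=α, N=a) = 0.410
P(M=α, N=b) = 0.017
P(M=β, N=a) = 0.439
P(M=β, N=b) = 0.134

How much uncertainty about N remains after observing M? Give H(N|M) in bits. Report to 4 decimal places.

Marginals: p(M) = (0.4270, 0.5730), p(N) = (0.8490, 0.1510).
H(N|M) = Σ p(M) · H(N|M=·).
  M=α: p=0.4270, H(N|M=α) = 0.2414
  M=β: p=0.5730, H(N|M=β) = 0.7847
Weighted sum = 0.5527 bits.

0.5527 bits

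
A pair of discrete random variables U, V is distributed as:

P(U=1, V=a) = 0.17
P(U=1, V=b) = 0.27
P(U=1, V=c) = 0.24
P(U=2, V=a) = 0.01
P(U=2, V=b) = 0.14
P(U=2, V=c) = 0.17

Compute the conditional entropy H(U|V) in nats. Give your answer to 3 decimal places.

0.580 nats

Chain rule: H(U|V) = H(U,V) − H(V).
Marginals: p(U) = (0.6800, 0.3200), p(V) = (0.1800, 0.4100, 0.4100).
H(U,V) = 1.6198 nats; H(V) = 1.0398 nats.
H(U|V) = 1.6198 − 1.0398 = 0.580 nats.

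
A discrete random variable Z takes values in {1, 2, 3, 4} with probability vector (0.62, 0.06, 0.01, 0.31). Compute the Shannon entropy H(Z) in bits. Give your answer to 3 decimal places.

1.261 bits

H(Z) = −Σ p·log₂ p.
  −(0.62)·log₂(0.62) = 0.4276
  −(0.06)·log₂(0.06) = 0.2435
  −(0.01)·log₂(0.01) = 0.0664
  −(0.31)·log₂(0.31) = 0.5238
Sum: 0.4276 + 0.2435 + 0.0664 + 0.5238 = 1.261 bits.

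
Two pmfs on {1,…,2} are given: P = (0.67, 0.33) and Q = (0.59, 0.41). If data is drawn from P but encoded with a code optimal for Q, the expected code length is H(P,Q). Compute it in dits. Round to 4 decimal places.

0.2813 dits

H(P,Q) = −Σ p·log₁₀ q.
  −0.67·log₁₀(0.59) = 0.15353
  −0.33·log₁₀(0.41) = 0.12778
H(P,Q) = 0.2813 dits.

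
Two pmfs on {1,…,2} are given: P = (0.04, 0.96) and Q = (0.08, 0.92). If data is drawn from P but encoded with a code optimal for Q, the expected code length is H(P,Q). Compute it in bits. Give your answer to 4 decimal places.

0.2612 bits

H(P,Q) = −Σ p·log₂ q.
  −0.04·log₂(0.08) = 0.14575
  −0.96·log₂(0.92) = 0.11548
H(P,Q) = 0.2612 bits.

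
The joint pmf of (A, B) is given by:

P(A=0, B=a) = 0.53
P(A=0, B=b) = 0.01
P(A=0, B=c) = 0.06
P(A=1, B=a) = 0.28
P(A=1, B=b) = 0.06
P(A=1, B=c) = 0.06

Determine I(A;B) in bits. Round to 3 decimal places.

Marginals: p(A) = (0.6000, 0.4000), p(B) = (0.8100, 0.0700, 0.1200).
I(A;B) = Σ p(x,y)·log₂[p(x,y)/(p(x)p(y))].
  (0,a): 0.53·log₂(1.0905) = 0.0663
  (0,b): 0.01·log₂(0.2381) = -0.0207
  (0,c): 0.06·log₂(0.8333) = -0.0158
  (1,a): 0.28·log₂(0.8642) = -0.0590
  (1,b): 0.06·log₂(2.1429) = 0.0660
  (1,c): 0.06·log₂(1.2500) = 0.0193
Sum = 0.056 bits.

0.056 bits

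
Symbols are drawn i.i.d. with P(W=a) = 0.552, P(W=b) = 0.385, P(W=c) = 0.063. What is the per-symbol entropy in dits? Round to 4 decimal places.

H(W) = −Σ p·log₁₀ p.
  −(0.552)·log₁₀(0.552) = 0.14245
  −(0.385)·log₁₀(0.385) = 0.15960
  −(0.063)·log₁₀(0.063) = 0.07564
Sum: 0.14245 + 0.15960 + 0.07564 = 0.3777 dits.

0.3777 dits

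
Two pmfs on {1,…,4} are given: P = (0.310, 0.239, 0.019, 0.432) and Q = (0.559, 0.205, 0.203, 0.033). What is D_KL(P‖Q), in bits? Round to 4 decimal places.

1.3272 bits

D(P‖Q) = Σ p·log₂(p/q).
  0.310·log₂(0.310/0.559) = -0.26368
  0.239·log₂(0.239/0.205) = 0.05291
  0.019·log₂(0.019/0.203) = -0.06493
  0.432·log₂(0.432/0.033) = 1.60293
D(P‖Q) = 1.3272 bits.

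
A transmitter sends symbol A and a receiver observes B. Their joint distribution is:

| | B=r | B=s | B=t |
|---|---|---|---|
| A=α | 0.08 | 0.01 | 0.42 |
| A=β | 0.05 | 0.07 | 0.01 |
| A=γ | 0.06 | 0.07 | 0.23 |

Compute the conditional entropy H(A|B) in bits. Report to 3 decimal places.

1.173 bits

Chain rule: H(A|B) = H(A,B) − H(B).
Marginals: p(A) = (0.5100, 0.1300, 0.3600), p(B) = (0.1900, 0.1500, 0.6600).
H(A,B) = 2.4344 bits; H(B) = 1.2614 bits.
H(A|B) = 2.4344 − 1.2614 = 1.173 bits.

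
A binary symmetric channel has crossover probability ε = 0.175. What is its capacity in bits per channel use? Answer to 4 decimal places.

0.3310 bits

Binary symmetric channel: C = 1 − h₂(ε) where h₂ is the binary entropy function.
h₂(0.175) = −0.175·log₂0.175 − 0.825·log₂0.825 = 0.6690.
C = 1 − 0.6690 = 0.3310 bits per channel use.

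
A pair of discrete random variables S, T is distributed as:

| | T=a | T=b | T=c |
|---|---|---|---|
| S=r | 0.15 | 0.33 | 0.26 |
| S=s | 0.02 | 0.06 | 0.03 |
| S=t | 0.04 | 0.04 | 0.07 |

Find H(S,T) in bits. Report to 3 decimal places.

H(S,T) = −Σ p(x,y)·log₂ p(x,y) over all 9 cells.
  cell (r,a): −0.15·log₂0.15 = 0.4105
  cell (r,b): −0.33·log₂0.33 = 0.5278
  cell (r,c): −0.26·log₂0.26 = 0.5053
  cell (s,a): −0.02·log₂0.02 = 0.1129
  cell (s,b): −0.06·log₂0.06 = 0.2435
  cell (s,c): −0.03·log₂0.03 = 0.1518
  cell (t,a): −0.04·log₂0.04 = 0.1858
  cell (t,b): −0.04·log₂0.04 = 0.1858
  cell (t,c): −0.07·log₂0.07 = 0.2686
Sum = 2.592 bits.

2.592 bits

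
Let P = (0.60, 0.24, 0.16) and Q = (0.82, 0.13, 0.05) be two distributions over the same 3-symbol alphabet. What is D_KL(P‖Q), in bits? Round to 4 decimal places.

D(P‖Q) = Σ p·log₂(p/q).
  0.60·log₂(0.60/0.82) = -0.27040
  0.24·log₂(0.24/0.13) = 0.21229
  0.16·log₂(0.16/0.05) = 0.26849
D(P‖Q) = 0.2104 bits.

0.2104 bits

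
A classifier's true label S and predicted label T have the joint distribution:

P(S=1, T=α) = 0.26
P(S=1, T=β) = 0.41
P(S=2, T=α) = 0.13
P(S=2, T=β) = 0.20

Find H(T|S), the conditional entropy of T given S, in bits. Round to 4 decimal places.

Marginals: p(S) = (0.6700, 0.3300), p(T) = (0.3900, 0.6100).
H(T|S) = Σ p(S) · H(T|S=·).
  S=1: p=0.6700, H(T|S=1) = 0.9635
  S=2: p=0.3300, H(T|S=2) = 0.9673
Weighted sum = 0.9648 bits.

0.9648 bits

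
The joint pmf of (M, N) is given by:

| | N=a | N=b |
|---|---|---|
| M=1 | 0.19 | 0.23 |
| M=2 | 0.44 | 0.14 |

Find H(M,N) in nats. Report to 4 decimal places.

1.2901 nats

H(M,N) = −Σ p(x,y)·ln p(x,y) over all 4 cells.
  cell (1,a): −0.19·ln0.19 = 0.31554
  cell (1,b): −0.23·ln0.23 = 0.33803
  cell (2,a): −0.44·ln0.44 = 0.36123
  cell (2,b): −0.14·ln0.14 = 0.27526
Sum = 1.2901 nats.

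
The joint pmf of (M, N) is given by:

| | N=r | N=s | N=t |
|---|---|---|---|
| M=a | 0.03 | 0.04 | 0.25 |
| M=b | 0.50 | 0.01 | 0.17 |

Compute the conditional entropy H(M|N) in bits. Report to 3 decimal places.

Marginals: p(M) = (0.3200, 0.6800), p(N) = (0.5300, 0.0500, 0.4200).
H(M|N) = Σ p(N) · H(M|N=·).
  N=r: p=0.5300, H(M|N=r) = 0.3138
  N=s: p=0.0500, H(M|N=s) = 0.7219
  N=t: p=0.4200, H(M|N=t) = 0.9737
Weighted sum = 0.611 bits.

0.611 bits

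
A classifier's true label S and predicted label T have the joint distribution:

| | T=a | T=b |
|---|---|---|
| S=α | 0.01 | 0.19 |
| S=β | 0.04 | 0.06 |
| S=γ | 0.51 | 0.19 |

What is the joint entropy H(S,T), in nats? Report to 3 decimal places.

1.318 nats

H(S,T) = −Σ p(x,y)·ln p(x,y) over all 6 cells.
  cell (α,a): −0.01·ln0.01 = 0.0461
  cell (α,b): −0.19·ln0.19 = 0.3155
  cell (β,a): −0.04·ln0.04 = 0.1288
  cell (β,b): −0.06·ln0.06 = 0.1688
  cell (γ,a): −0.51·ln0.51 = 0.3434
  cell (γ,b): −0.19·ln0.19 = 0.3155
Sum = 1.318 nats.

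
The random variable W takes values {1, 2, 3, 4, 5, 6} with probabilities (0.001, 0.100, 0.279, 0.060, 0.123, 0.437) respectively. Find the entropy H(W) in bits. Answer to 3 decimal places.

H(W) = −Σ p·log₂ p.
  −(0.001)·log₂(0.001) = 0.0100
  −(0.100)·log₂(0.100) = 0.3322
  −(0.279)·log₂(0.279) = 0.5138
  −(0.060)·log₂(0.060) = 0.2435
  −(0.123)·log₂(0.123) = 0.3719
  −(0.437)·log₂(0.437) = 0.5219
Sum: 0.0100 + 0.3322 + 0.5138 + 0.2435 + 0.3719 + 0.5219 = 1.993 bits.

1.993 bits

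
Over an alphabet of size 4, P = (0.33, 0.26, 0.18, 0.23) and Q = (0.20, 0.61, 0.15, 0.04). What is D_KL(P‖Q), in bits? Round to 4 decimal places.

D(P‖Q) = Σ p·log₂(p/q).
  0.33·log₂(0.33/0.20) = 0.23841
  0.26·log₂(0.26/0.61) = -0.31988
  0.18·log₂(0.18/0.15) = 0.04735
  0.23·log₂(0.23/0.04) = 0.58042
D(P‖Q) = 0.5463 bits.

0.5463 bits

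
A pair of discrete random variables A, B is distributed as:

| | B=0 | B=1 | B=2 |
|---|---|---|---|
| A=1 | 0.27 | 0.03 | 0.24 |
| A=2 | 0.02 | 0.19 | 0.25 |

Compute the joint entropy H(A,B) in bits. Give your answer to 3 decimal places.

2.224 bits

H(A,B) = −Σ p(x,y)·log₂ p(x,y) over all 6 cells.
  cell (1,0): −0.27·log₂0.27 = 0.5100
  cell (1,1): −0.03·log₂0.03 = 0.1518
  cell (1,2): −0.24·log₂0.24 = 0.4941
  cell (2,0): −0.02·log₂0.02 = 0.1129
  cell (2,1): −0.19·log₂0.19 = 0.4552
  cell (2,2): −0.25·log₂0.25 = 0.5000
Sum = 2.224 bits.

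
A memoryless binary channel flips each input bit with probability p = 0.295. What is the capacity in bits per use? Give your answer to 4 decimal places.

0.1249 bits

Binary symmetric channel: C = 1 − h₂(ε) where h₂ is the binary entropy function.
h₂(0.295) = −0.295·log₂0.295 − 0.705·log₂0.705 = 0.8751.
C = 1 − 0.8751 = 0.1249 bits per channel use.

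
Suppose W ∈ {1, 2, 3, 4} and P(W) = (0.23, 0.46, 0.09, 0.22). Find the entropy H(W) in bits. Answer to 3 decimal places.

H(W) = −Σ p·log₂ p.
  −(0.23)·log₂(0.23) = 0.4877
  −(0.46)·log₂(0.46) = 0.5153
  −(0.09)·log₂(0.09) = 0.3127
  −(0.22)·log₂(0.22) = 0.4806
Sum: 0.4877 + 0.5153 + 0.3127 + 0.4806 = 1.796 bits.

1.796 bits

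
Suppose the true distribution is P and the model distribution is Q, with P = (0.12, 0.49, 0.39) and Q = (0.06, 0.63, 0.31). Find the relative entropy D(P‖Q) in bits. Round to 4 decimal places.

0.0715 bits

D(P‖Q) = Σ p·log₂(p/q).
  0.12·log₂(0.12/0.06) = 0.12000
  0.49·log₂(0.49/0.63) = -0.17766
  0.39·log₂(0.39/0.31) = 0.12917
D(P‖Q) = 0.0715 bits.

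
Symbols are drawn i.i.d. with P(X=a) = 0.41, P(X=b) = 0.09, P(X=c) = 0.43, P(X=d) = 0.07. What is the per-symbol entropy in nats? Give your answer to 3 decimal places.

H(X) = −Σ p·ln p.
  −(0.41)·ln(0.41) = 0.3656
  −(0.09)·ln(0.09) = 0.2167
  −(0.43)·ln(0.43) = 0.3629
  −(0.07)·ln(0.07) = 0.1861
Sum: 0.3656 + 0.2167 + 0.3629 + 0.1861 = 1.131 nats.

1.131 nats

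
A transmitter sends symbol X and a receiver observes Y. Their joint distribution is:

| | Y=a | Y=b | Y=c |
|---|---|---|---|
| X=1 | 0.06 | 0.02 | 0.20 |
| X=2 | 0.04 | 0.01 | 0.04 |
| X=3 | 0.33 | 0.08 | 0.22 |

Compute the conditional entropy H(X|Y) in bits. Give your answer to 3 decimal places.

1.169 bits

Marginals: p(X) = (0.2800, 0.0900, 0.6300), p(Y) = (0.4300, 0.1100, 0.4600).
H(X|Y) = Σ p(Y) · H(X|Y=·).
  Y=a: p=0.4300, H(X|Y=a) = 1.0082
  Y=b: p=0.1100, H(X|Y=b) = 1.0958
  Y=c: p=0.4600, H(X|Y=c) = 1.3378
Weighted sum = 1.169 bits.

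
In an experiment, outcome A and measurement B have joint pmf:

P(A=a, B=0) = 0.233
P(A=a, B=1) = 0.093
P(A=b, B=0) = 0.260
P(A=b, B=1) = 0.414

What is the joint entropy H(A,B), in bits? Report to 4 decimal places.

H(A,B) = −Σ p(x,y)·log₂ p(x,y) over all 4 cells.
  cell (a,0): −0.233·log₂0.233 = 0.48967
  cell (a,1): −0.093·log₂0.093 = 0.31868
  cell (b,0): −0.260·log₂0.260 = 0.50529
  cell (b,1): −0.414·log₂0.414 = 0.52673
Sum = 1.8404 bits.

1.8404 bits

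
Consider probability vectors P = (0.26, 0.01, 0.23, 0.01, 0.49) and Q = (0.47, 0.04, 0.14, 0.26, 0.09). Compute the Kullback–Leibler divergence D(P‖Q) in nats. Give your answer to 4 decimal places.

0.7442 nats

D(P‖Q) = Σ p·ln(p/q).
  0.26·ln(0.26/0.47) = -0.15393
  0.01·ln(0.01/0.04) = -0.01386
  0.23·ln(0.23/0.14) = 0.11418
  0.01·ln(0.01/0.26) = -0.03258
  0.49·ln(0.49/0.09) = 0.83035
D(P‖Q) = 0.7442 nats.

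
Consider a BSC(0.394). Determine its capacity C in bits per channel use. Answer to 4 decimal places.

Binary symmetric channel: C = 1 − h₂(ε) where h₂ is the binary entropy function.
h₂(0.394) = −0.394·log₂0.394 − 0.606·log₂0.606 = 0.9673.
C = 1 − 0.9673 = 0.0327 bits per channel use.

0.0327 bits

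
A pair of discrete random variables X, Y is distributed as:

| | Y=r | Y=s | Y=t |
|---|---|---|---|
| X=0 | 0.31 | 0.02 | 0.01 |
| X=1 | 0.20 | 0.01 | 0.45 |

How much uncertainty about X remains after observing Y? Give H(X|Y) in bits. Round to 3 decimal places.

0.590 bits

Marginals: p(X) = (0.3400, 0.6600), p(Y) = (0.5100, 0.0300, 0.4600).
H(X|Y) = Σ p(Y) · H(X|Y=·).
  Y=r: p=0.5100, H(X|Y=r) = 0.9662
  Y=s: p=0.0300, H(X|Y=s) = 0.9183
  Y=t: p=0.4600, H(X|Y=t) = 0.1511
Weighted sum = 0.590 bits.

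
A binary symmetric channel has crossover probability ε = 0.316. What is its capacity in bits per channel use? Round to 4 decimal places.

0.1000 bits

Binary symmetric channel: C = 1 − h₂(ε) where h₂ is the binary entropy function.
h₂(0.316) = −0.316·log₂0.316 − 0.684·log₂0.684 = 0.9000.
C = 1 − 0.9000 = 0.1000 bits per channel use.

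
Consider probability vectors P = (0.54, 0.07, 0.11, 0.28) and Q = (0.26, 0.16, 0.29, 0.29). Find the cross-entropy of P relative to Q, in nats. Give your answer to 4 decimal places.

1.3385 nats

H(P,Q) = −Σ p·ln q.
  −0.54·ln(0.26) = 0.72742
  −0.07·ln(0.16) = 0.12828
  −0.11·ln(0.29) = 0.13617
  −0.28·ln(0.29) = 0.34660
H(P,Q) = 1.3385 nats.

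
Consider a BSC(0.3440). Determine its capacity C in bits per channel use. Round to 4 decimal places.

Binary symmetric channel: C = 1 − h₂(ε) where h₂ is the binary entropy function.
h₂(0.3440) = −0.3440·log₂0.3440 − 0.6560·log₂0.6560 = 0.9286.
C = 1 − 0.9286 = 0.0714 bits per channel use.

0.0714 bits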